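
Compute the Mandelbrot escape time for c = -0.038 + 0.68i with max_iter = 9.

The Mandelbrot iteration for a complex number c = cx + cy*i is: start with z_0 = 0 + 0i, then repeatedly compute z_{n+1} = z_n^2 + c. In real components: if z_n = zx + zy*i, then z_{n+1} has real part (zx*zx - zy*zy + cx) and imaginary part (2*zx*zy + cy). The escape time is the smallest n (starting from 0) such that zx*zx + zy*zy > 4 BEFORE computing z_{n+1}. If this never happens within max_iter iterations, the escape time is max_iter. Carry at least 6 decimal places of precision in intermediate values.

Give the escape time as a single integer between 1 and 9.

z_0 = 0 + 0i, c = -0.0380 + 0.6800i
Iter 1: z = -0.0380 + 0.6800i, |z|^2 = 0.4638
Iter 2: z = -0.4990 + 0.6283i, |z|^2 = 0.6437
Iter 3: z = -0.1838 + 0.0530i, |z|^2 = 0.0366
Iter 4: z = -0.0070 + 0.6605i, |z|^2 = 0.4363
Iter 5: z = -0.4742 + 0.6707i, |z|^2 = 0.6748
Iter 6: z = -0.2630 + 0.0438i, |z|^2 = 0.0711
Iter 7: z = 0.0292 + 0.6569i, |z|^2 = 0.4324
Iter 8: z = -0.4687 + 0.7184i, |z|^2 = 0.7358

Answer: 9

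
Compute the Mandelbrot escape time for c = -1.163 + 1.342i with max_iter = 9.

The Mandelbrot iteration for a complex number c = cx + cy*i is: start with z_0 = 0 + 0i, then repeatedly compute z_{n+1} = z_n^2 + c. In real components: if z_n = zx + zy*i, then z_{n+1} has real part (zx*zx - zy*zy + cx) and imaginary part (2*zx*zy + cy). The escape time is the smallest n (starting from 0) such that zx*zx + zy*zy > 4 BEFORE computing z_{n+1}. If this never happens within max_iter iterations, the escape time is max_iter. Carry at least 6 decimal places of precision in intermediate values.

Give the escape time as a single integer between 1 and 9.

Answer: 2

Derivation:
z_0 = 0 + 0i, c = -1.1630 + 1.3420i
Iter 1: z = -1.1630 + 1.3420i, |z|^2 = 3.1535
Iter 2: z = -1.6114 + -1.7795i, |z|^2 = 5.7632
Escaped at iteration 2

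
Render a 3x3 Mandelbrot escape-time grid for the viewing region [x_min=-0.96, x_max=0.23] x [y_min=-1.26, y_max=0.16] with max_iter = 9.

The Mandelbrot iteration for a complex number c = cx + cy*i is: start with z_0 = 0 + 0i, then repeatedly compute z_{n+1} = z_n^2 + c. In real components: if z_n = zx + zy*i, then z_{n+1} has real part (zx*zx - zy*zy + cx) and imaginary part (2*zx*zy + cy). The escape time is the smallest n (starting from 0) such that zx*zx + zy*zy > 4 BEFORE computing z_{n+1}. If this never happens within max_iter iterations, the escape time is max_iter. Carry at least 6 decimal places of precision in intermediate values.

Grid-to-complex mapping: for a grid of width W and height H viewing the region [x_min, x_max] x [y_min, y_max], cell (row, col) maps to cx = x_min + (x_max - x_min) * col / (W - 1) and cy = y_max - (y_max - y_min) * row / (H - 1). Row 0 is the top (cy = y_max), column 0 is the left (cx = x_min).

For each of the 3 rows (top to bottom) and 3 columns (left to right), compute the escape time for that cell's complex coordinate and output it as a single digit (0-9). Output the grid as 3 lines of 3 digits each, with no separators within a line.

(row=0, col=0): c = -0.9600 + 0.1600i → escape time 9
(row=0, col=1): c = -0.3650 + 0.1600i → escape time 9
(row=0, col=2): c = 0.2300 + 0.1600i → escape time 9
(row=1, col=0): c = -0.9600 + -0.5500i → escape time 5
(row=1, col=1): c = -0.3650 + -0.5500i → escape time 9
(row=1, col=2): c = 0.2300 + -0.5500i → escape time 9
(row=2, col=0): c = -0.9600 + -1.2600i → escape time 3
(row=2, col=1): c = -0.3650 + -1.2600i → escape time 3
(row=2, col=2): c = 0.2300 + -1.2600i → escape time 2

Answer: 999
599
332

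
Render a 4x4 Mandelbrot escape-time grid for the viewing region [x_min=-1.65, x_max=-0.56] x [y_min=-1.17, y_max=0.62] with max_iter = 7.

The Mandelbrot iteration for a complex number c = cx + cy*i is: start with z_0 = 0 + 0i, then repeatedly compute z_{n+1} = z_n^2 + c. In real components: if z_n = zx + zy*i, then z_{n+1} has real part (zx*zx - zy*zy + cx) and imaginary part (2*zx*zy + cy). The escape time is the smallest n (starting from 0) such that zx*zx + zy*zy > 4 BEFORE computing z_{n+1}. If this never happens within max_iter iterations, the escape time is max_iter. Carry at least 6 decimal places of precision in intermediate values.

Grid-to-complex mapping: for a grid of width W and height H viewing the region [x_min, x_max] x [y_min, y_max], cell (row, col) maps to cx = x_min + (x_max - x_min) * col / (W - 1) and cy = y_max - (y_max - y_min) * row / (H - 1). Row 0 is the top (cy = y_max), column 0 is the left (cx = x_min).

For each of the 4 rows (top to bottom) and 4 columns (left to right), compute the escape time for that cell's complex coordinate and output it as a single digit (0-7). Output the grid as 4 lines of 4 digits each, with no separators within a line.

(row=0, col=0): c = -1.6500 + 0.6200i → escape time 3
(row=0, col=1): c = -1.2867 + 0.6200i → escape time 3
(row=0, col=2): c = -0.9233 + 0.6200i → escape time 5
(row=0, col=3): c = -0.5600 + 0.6200i → escape time 7
(row=1, col=0): c = -1.6500 + 0.0233i → escape time 7
(row=1, col=1): c = -1.2867 + 0.0233i → escape time 7
(row=1, col=2): c = -0.9233 + 0.0233i → escape time 7
(row=1, col=3): c = -0.5600 + 0.0233i → escape time 7
(row=2, col=0): c = -1.6500 + -0.5733i → escape time 3
(row=2, col=1): c = -1.2867 + -0.5733i → escape time 3
(row=2, col=2): c = -0.9233 + -0.5733i → escape time 5
(row=2, col=3): c = -0.5600 + -0.5733i → escape time 7
(row=3, col=0): c = -1.6500 + -1.1700i → escape time 1
(row=3, col=1): c = -1.2867 + -1.1700i → escape time 2
(row=3, col=2): c = -0.9233 + -1.1700i → escape time 3
(row=3, col=3): c = -0.5600 + -1.1700i → escape time 3

Answer: 3357
7777
3357
1233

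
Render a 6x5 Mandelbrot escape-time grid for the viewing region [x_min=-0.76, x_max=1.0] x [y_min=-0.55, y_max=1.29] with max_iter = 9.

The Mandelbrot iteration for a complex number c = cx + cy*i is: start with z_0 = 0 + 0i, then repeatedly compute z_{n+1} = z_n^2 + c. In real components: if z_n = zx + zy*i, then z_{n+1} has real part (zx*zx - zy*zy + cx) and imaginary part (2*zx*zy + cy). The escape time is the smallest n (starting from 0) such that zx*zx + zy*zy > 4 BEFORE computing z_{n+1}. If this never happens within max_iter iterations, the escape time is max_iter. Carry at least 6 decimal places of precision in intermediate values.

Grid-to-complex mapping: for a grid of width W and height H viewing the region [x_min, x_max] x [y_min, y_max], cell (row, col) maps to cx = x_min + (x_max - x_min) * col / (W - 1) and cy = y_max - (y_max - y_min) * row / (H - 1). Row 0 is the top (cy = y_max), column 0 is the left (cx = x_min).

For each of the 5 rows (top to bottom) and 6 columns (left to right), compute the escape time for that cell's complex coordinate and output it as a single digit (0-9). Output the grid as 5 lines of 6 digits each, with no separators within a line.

(row=0, col=0): c = -0.7600 + 1.2900i → escape time 3
(row=0, col=1): c = -0.4080 + 1.2900i → escape time 3
(row=0, col=2): c = -0.0560 + 1.2900i → escape time 2
(row=0, col=3): c = 0.2960 + 1.2900i → escape time 2
(row=0, col=4): c = 0.6480 + 1.2900i → escape time 2
(row=0, col=5): c = 1.0000 + 1.2900i → escape time 2
(row=1, col=0): c = -0.7600 + 0.8300i → escape time 4
(row=1, col=1): c = -0.4080 + 0.8300i → escape time 6
(row=1, col=2): c = -0.0560 + 0.8300i → escape time 9
(row=1, col=3): c = 0.2960 + 0.8300i → escape time 4
(row=1, col=4): c = 0.6480 + 0.8300i → escape time 3
(row=1, col=5): c = 1.0000 + 0.8300i → escape time 2
(row=2, col=0): c = -0.7600 + 0.3700i → escape time 8
(row=2, col=1): c = -0.4080 + 0.3700i → escape time 9
(row=2, col=2): c = -0.0560 + 0.3700i → escape time 9
(row=2, col=3): c = 0.2960 + 0.3700i → escape time 9
(row=2, col=4): c = 0.6480 + 0.3700i → escape time 3
(row=2, col=5): c = 1.0000 + 0.3700i → escape time 2
(row=3, col=0): c = -0.7600 + -0.0900i → escape time 9
(row=3, col=1): c = -0.4080 + -0.0900i → escape time 9
(row=3, col=2): c = -0.0560 + -0.0900i → escape time 9
(row=3, col=3): c = 0.2960 + -0.0900i → escape time 9
(row=3, col=4): c = 0.6480 + -0.0900i → escape time 4
(row=3, col=5): c = 1.0000 + -0.0900i → escape time 2
(row=4, col=0): c = -0.7600 + -0.5500i → escape time 6
(row=4, col=1): c = -0.4080 + -0.5500i → escape time 9
(row=4, col=2): c = -0.0560 + -0.5500i → escape time 9
(row=4, col=3): c = 0.2960 + -0.5500i → escape time 9
(row=4, col=4): c = 0.6480 + -0.5500i → escape time 3
(row=4, col=5): c = 1.0000 + -0.5500i → escape time 2

Answer: 332222
469432
899932
999942
699932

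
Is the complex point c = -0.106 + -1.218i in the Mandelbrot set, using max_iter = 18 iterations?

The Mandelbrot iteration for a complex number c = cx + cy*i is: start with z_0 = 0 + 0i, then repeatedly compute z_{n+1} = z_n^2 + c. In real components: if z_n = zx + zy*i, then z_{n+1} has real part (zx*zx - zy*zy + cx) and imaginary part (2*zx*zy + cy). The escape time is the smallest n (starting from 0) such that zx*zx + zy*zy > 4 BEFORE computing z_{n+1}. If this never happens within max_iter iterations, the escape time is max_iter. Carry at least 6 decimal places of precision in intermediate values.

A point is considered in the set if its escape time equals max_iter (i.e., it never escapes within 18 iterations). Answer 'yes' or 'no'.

z_0 = 0 + 0i, c = -0.1060 + -1.2180i
Iter 1: z = -0.1060 + -1.2180i, |z|^2 = 1.4948
Iter 2: z = -1.5783 + -0.9598i, |z|^2 = 3.4122
Iter 3: z = 1.4638 + 1.8116i, |z|^2 = 5.4247
Escaped at iteration 3

Answer: no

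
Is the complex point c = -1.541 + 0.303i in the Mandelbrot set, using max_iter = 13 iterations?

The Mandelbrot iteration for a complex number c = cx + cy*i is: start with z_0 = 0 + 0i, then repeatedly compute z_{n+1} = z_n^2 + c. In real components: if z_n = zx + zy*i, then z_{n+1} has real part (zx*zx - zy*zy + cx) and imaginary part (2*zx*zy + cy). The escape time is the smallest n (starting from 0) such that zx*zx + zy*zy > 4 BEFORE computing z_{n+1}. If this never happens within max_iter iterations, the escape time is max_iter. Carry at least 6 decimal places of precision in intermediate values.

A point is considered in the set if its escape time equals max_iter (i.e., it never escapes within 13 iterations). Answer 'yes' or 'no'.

z_0 = 0 + 0i, c = -1.5410 + 0.3030i
Iter 1: z = -1.5410 + 0.3030i, |z|^2 = 2.4665
Iter 2: z = 0.7419 + -0.6308i, |z|^2 = 0.9483
Iter 3: z = -1.3886 + -0.6330i, |z|^2 = 2.3289
Iter 4: z = -0.0135 + 2.0610i, |z|^2 = 4.2479
Escaped at iteration 4

Answer: no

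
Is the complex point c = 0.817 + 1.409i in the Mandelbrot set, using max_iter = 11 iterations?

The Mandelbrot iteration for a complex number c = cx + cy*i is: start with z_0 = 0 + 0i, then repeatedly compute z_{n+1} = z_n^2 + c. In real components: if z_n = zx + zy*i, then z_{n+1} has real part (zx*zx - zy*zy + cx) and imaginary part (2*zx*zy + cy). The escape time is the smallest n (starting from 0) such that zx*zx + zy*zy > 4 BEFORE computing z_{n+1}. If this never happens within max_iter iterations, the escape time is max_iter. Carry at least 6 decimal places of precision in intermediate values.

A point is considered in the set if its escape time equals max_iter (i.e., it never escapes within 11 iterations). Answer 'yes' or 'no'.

z_0 = 0 + 0i, c = 0.8170 + 1.4090i
Iter 1: z = 0.8170 + 1.4090i, |z|^2 = 2.6528
Iter 2: z = -0.5008 + 3.7113i, |z|^2 = 14.0246
Escaped at iteration 2

Answer: no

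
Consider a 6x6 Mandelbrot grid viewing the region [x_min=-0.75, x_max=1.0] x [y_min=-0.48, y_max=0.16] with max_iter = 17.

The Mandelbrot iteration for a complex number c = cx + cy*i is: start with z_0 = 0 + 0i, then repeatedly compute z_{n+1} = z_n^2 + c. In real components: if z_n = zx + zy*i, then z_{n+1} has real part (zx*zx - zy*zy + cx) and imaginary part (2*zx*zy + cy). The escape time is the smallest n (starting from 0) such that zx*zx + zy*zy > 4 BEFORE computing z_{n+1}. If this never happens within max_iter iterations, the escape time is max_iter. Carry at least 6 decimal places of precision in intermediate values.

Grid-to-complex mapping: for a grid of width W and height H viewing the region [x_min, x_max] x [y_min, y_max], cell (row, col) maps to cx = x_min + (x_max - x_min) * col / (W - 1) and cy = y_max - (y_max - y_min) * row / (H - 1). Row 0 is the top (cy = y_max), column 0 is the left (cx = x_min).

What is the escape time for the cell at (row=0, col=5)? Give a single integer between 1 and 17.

z_0 = 0 + 0i, c = 1.0000 + 0.1600i
Iter 1: z = 1.0000 + 0.1600i, |z|^2 = 1.0256
Iter 2: z = 1.9744 + 0.4800i, |z|^2 = 4.1287
Escaped at iteration 2

Answer: 2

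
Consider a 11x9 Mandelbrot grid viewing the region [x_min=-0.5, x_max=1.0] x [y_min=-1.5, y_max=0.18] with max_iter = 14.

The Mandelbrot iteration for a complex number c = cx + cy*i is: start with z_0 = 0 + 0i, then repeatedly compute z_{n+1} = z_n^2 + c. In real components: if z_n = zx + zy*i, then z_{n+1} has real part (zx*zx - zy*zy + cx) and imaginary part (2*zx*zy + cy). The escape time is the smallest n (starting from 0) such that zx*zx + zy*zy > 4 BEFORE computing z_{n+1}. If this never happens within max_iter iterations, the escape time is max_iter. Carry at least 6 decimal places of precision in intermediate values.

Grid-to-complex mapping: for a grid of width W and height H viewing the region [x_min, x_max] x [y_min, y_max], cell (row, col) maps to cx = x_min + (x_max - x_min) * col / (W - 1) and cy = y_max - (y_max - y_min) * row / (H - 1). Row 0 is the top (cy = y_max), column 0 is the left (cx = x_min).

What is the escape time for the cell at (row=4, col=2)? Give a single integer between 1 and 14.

z_0 = 0 + 0i, c = -0.2000 + -0.6600i
Iter 1: z = -0.2000 + -0.6600i, |z|^2 = 0.4756
Iter 2: z = -0.5956 + -0.3960i, |z|^2 = 0.5116
Iter 3: z = -0.0021 + -0.1883i, |z|^2 = 0.0355
Iter 4: z = -0.2354 + -0.6592i, |z|^2 = 0.4900
Iter 5: z = -0.5791 + -0.3496i, |z|^2 = 0.4576
Iter 6: z = 0.0132 + -0.2551i, |z|^2 = 0.0652
Iter 7: z = -0.2649 + -0.6667i, |z|^2 = 0.5147
Iter 8: z = -0.5744 + -0.3068i, |z|^2 = 0.4240
Iter 9: z = 0.0358 + -0.3076i, |z|^2 = 0.0959
Iter 10: z = -0.2933 + -0.6820i, |z|^2 = 0.5512
Iter 11: z = -0.5791 + -0.2599i, |z|^2 = 0.4029
Iter 12: z = 0.0678 + -0.3590i, |z|^2 = 0.1335
Iter 13: z = -0.3243 + -0.7087i, |z|^2 = 0.6074

Answer: 14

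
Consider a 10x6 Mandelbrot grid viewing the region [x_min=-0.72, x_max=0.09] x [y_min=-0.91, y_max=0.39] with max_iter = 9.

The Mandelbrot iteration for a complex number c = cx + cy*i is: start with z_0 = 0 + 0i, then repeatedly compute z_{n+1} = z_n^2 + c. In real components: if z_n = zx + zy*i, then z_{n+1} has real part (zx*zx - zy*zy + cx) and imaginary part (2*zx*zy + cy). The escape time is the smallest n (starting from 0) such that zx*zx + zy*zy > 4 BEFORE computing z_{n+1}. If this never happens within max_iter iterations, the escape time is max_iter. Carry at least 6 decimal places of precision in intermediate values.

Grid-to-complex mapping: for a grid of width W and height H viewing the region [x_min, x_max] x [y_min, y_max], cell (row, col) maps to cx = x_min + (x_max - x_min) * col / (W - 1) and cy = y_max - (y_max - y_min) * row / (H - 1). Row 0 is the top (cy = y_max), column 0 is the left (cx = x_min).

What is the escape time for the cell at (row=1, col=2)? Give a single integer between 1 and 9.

Answer: 9

Derivation:
z_0 = 0 + 0i, c = -0.5400 + 0.1300i
Iter 1: z = -0.5400 + 0.1300i, |z|^2 = 0.3085
Iter 2: z = -0.2653 + -0.0104i, |z|^2 = 0.0705
Iter 3: z = -0.4697 + 0.1355i, |z|^2 = 0.2390
Iter 4: z = -0.3377 + 0.0027i, |z|^2 = 0.1141
Iter 5: z = -0.4259 + 0.1282i, |z|^2 = 0.1979
Iter 6: z = -0.3750 + 0.0208i, |z|^2 = 0.1411
Iter 7: z = -0.3998 + 0.1144i, |z|^2 = 0.1729
Iter 8: z = -0.3932 + 0.0385i, |z|^2 = 0.1561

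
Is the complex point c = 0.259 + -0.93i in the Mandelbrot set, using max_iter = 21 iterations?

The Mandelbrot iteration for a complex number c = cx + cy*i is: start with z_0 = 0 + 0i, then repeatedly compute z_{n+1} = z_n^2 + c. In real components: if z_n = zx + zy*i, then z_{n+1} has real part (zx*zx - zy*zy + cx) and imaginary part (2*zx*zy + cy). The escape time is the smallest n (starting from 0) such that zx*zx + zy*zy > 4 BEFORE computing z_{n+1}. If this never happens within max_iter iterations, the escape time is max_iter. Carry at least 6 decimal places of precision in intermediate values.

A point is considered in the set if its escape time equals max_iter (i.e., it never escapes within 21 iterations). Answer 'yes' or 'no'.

z_0 = 0 + 0i, c = 0.2590 + -0.9300i
Iter 1: z = 0.2590 + -0.9300i, |z|^2 = 0.9320
Iter 2: z = -0.5388 + -1.4117i, |z|^2 = 2.2833
Iter 3: z = -1.4437 + 0.5913i, |z|^2 = 2.4339
Iter 4: z = 1.9935 + -2.6374i, |z|^2 = 10.9302
Escaped at iteration 4

Answer: no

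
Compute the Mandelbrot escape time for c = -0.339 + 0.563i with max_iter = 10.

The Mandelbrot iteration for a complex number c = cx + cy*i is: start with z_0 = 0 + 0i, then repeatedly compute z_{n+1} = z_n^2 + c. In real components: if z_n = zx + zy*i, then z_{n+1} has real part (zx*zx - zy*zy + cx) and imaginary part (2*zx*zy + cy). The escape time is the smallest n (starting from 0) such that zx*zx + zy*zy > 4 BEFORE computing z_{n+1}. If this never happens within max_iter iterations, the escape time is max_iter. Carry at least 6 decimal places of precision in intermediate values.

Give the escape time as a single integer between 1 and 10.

z_0 = 0 + 0i, c = -0.3390 + 0.5630i
Iter 1: z = -0.3390 + 0.5630i, |z|^2 = 0.4319
Iter 2: z = -0.5410 + 0.1813i, |z|^2 = 0.3256
Iter 3: z = -0.0791 + 0.3668i, |z|^2 = 0.1408
Iter 4: z = -0.4673 + 0.5049i, |z|^2 = 0.4733
Iter 5: z = -0.3756 + 0.0911i, |z|^2 = 0.1494
Iter 6: z = -0.2062 + 0.4946i, |z|^2 = 0.2871
Iter 7: z = -0.5411 + 0.3590i, |z|^2 = 0.4217
Iter 8: z = -0.1751 + 0.1745i, |z|^2 = 0.0611
Iter 9: z = -0.3388 + 0.5019i, |z|^2 = 0.3667

Answer: 10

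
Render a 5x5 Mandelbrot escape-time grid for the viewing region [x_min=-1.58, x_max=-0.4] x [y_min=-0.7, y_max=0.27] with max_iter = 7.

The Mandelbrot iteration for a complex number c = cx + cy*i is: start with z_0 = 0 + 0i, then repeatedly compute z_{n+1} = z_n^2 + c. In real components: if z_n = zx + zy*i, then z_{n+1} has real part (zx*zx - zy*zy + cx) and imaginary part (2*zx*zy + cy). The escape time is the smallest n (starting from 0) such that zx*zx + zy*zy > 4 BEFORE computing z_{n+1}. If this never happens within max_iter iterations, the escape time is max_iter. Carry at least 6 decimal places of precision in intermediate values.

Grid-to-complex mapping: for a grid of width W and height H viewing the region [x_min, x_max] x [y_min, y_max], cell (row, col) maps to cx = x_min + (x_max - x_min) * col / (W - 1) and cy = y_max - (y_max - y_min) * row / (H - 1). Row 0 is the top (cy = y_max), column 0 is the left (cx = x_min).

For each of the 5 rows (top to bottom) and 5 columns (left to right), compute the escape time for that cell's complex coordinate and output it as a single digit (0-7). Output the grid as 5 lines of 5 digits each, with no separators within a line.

Answer: 47777
77777
57777
35577
33457

Derivation:
(row=0, col=0): c = -1.5800 + 0.2700i → escape time 4
(row=0, col=1): c = -1.2850 + 0.2700i → escape time 7
(row=0, col=2): c = -0.9900 + 0.2700i → escape time 7
(row=0, col=3): c = -0.6950 + 0.2700i → escape time 7
(row=0, col=4): c = -0.4000 + 0.2700i → escape time 7
(row=1, col=0): c = -1.5800 + 0.0275i → escape time 7
(row=1, col=1): c = -1.2850 + 0.0275i → escape time 7
(row=1, col=2): c = -0.9900 + 0.0275i → escape time 7
(row=1, col=3): c = -0.6950 + 0.0275i → escape time 7
(row=1, col=4): c = -0.4000 + 0.0275i → escape time 7
(row=2, col=0): c = -1.5800 + -0.2150i → escape time 5
(row=2, col=1): c = -1.2850 + -0.2150i → escape time 7
(row=2, col=2): c = -0.9900 + -0.2150i → escape time 7
(row=2, col=3): c = -0.6950 + -0.2150i → escape time 7
(row=2, col=4): c = -0.4000 + -0.2150i → escape time 7
(row=3, col=0): c = -1.5800 + -0.4575i → escape time 3
(row=3, col=1): c = -1.2850 + -0.4575i → escape time 5
(row=3, col=2): c = -0.9900 + -0.4575i → escape time 5
(row=3, col=3): c = -0.6950 + -0.4575i → escape time 7
(row=3, col=4): c = -0.4000 + -0.4575i → escape time 7
(row=4, col=0): c = -1.5800 + -0.7000i → escape time 3
(row=4, col=1): c = -1.2850 + -0.7000i → escape time 3
(row=4, col=2): c = -0.9900 + -0.7000i → escape time 4
(row=4, col=3): c = -0.6950 + -0.7000i → escape time 5
(row=4, col=4): c = -0.4000 + -0.7000i → escape time 7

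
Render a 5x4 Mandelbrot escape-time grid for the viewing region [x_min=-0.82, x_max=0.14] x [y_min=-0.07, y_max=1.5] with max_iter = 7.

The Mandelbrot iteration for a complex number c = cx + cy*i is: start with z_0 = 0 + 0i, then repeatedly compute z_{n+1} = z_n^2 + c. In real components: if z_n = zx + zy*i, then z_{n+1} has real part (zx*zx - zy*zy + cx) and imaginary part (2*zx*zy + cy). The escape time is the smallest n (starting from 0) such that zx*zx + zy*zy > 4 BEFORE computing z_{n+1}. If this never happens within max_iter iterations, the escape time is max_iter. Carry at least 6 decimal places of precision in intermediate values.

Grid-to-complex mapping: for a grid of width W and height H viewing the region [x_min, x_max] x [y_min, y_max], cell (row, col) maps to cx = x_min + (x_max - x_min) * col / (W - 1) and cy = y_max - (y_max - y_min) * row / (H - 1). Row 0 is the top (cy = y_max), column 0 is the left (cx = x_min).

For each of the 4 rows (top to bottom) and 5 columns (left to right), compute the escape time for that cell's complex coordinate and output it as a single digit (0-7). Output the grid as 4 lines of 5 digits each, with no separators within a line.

Answer: 22222
34574
67777
77777

Derivation:
(row=0, col=0): c = -0.8200 + 1.5000i → escape time 2
(row=0, col=1): c = -0.5800 + 1.5000i → escape time 2
(row=0, col=2): c = -0.3400 + 1.5000i → escape time 2
(row=0, col=3): c = -0.1000 + 1.5000i → escape time 2
(row=0, col=4): c = 0.1400 + 1.5000i → escape time 2
(row=1, col=0): c = -0.8200 + 0.9767i → escape time 3
(row=1, col=1): c = -0.5800 + 0.9767i → escape time 4
(row=1, col=2): c = -0.3400 + 0.9767i → escape time 5
(row=1, col=3): c = -0.1000 + 0.9767i → escape time 7
(row=1, col=4): c = 0.1400 + 0.9767i → escape time 4
(row=2, col=0): c = -0.8200 + 0.4533i → escape time 6
(row=2, col=1): c = -0.5800 + 0.4533i → escape time 7
(row=2, col=2): c = -0.3400 + 0.4533i → escape time 7
(row=2, col=3): c = -0.1000 + 0.4533i → escape time 7
(row=2, col=4): c = 0.1400 + 0.4533i → escape time 7
(row=3, col=0): c = -0.8200 + -0.0700i → escape time 7
(row=3, col=1): c = -0.5800 + -0.0700i → escape time 7
(row=3, col=2): c = -0.3400 + -0.0700i → escape time 7
(row=3, col=3): c = -0.1000 + -0.0700i → escape time 7
(row=3, col=4): c = 0.1400 + -0.0700i → escape time 7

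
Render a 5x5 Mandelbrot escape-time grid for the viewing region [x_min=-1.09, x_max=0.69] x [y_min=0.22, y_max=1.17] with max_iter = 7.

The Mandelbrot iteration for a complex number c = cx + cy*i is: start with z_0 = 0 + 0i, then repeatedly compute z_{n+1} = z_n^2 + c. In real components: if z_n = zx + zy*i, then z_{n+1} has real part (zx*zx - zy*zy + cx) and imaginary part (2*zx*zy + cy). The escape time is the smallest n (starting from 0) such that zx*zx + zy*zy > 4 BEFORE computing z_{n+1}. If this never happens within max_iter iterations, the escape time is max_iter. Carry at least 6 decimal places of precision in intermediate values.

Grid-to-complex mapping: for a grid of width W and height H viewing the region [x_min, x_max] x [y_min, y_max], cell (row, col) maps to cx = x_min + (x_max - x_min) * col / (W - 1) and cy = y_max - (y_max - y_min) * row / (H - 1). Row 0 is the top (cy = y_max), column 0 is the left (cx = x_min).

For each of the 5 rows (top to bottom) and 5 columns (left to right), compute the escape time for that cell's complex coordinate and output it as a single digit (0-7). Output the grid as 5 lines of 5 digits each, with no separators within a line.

(row=0, col=0): c = -1.0900 + 1.1700i → escape time 3
(row=0, col=1): c = -0.6450 + 1.1700i → escape time 3
(row=0, col=2): c = -0.2000 + 1.1700i → escape time 4
(row=0, col=3): c = 0.2450 + 1.1700i → escape time 2
(row=0, col=4): c = 0.6900 + 1.1700i → escape time 2
(row=1, col=0): c = -1.0900 + 0.9325i → escape time 3
(row=1, col=1): c = -0.6450 + 0.9325i → escape time 4
(row=1, col=2): c = -0.2000 + 0.9325i → escape time 7
(row=1, col=3): c = 0.2450 + 0.9325i → escape time 4
(row=1, col=4): c = 0.6900 + 0.9325i → escape time 2
(row=2, col=0): c = -1.0900 + 0.6950i → escape time 3
(row=2, col=1): c = -0.6450 + 0.6950i → escape time 6
(row=2, col=2): c = -0.2000 + 0.6950i → escape time 7
(row=2, col=3): c = 0.2450 + 0.6950i → escape time 6
(row=2, col=4): c = 0.6900 + 0.6950i → escape time 3
(row=3, col=0): c = -1.0900 + 0.4575i → escape time 5
(row=3, col=1): c = -0.6450 + 0.4575i → escape time 7
(row=3, col=2): c = -0.2000 + 0.4575i → escape time 7
(row=3, col=3): c = 0.2450 + 0.4575i → escape time 7
(row=3, col=4): c = 0.6900 + 0.4575i → escape time 3
(row=4, col=0): c = -1.0900 + 0.2200i → escape time 7
(row=4, col=1): c = -0.6450 + 0.2200i → escape time 7
(row=4, col=2): c = -0.2000 + 0.2200i → escape time 7
(row=4, col=3): c = 0.2450 + 0.2200i → escape time 7
(row=4, col=4): c = 0.6900 + 0.2200i → escape time 3

Answer: 33422
34742
36763
57773
77773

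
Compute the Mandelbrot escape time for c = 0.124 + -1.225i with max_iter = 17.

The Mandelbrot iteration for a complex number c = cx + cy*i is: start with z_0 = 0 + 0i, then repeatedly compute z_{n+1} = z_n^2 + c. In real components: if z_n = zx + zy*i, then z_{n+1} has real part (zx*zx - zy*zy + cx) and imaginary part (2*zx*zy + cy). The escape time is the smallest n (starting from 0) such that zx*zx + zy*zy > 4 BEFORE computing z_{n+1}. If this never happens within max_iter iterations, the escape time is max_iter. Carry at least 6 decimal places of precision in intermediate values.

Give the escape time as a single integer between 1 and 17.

Answer: 2

Derivation:
z_0 = 0 + 0i, c = 0.1240 + -1.2250i
Iter 1: z = 0.1240 + -1.2250i, |z|^2 = 1.5160
Iter 2: z = -1.3612 + -1.5288i, |z|^2 = 4.1902
Escaped at iteration 2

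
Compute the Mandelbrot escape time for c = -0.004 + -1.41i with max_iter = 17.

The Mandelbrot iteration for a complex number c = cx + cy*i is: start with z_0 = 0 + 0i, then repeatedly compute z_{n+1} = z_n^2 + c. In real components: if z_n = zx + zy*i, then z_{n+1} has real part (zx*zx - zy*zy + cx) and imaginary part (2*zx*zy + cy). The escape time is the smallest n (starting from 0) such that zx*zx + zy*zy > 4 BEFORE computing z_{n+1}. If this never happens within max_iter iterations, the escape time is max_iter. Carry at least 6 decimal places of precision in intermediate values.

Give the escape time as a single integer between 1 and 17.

Answer: 2

Derivation:
z_0 = 0 + 0i, c = -0.0040 + -1.4100i
Iter 1: z = -0.0040 + -1.4100i, |z|^2 = 1.9881
Iter 2: z = -1.9921 + -1.3987i, |z|^2 = 5.9248
Escaped at iteration 2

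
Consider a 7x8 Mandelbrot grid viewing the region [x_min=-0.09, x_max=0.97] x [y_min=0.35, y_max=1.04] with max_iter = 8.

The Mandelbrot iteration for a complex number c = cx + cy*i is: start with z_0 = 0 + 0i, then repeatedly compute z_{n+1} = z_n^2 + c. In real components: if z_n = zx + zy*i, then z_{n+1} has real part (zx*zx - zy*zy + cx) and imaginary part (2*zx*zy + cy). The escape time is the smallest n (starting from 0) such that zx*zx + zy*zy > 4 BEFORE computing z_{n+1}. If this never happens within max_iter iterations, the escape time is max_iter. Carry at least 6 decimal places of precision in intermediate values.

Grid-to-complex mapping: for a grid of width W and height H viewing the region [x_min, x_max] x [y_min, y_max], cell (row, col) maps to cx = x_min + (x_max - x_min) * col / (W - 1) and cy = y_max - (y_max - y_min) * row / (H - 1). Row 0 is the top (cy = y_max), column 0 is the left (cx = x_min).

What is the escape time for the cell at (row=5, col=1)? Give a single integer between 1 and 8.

z_0 = 0 + 0i, c = 0.0867 + 0.5471i
Iter 1: z = 0.0867 + 0.5471i, |z|^2 = 0.3069
Iter 2: z = -0.2052 + 0.6420i, |z|^2 = 0.4542
Iter 3: z = -0.2834 + 0.2837i, |z|^2 = 0.1608
Iter 4: z = 0.0865 + 0.3864i, |z|^2 = 0.1568
Iter 5: z = -0.0551 + 0.6140i, |z|^2 = 0.3800
Iter 6: z = -0.2873 + 0.4794i, |z|^2 = 0.3124
Iter 7: z = -0.0607 + 0.2717i, |z|^2 = 0.0775

Answer: 8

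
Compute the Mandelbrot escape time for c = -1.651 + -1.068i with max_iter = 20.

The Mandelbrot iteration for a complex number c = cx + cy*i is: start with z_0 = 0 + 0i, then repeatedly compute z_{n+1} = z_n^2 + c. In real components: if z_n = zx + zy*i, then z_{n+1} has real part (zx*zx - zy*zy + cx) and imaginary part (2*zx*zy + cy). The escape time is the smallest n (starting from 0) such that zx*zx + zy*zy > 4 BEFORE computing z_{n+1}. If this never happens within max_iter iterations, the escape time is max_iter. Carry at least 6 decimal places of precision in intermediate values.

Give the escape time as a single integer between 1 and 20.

Answer: 2

Derivation:
z_0 = 0 + 0i, c = -1.6510 + -1.0680i
Iter 1: z = -1.6510 + -1.0680i, |z|^2 = 3.8664
Iter 2: z = -0.0658 + 2.4585i, |z|^2 = 6.0487
Escaped at iteration 2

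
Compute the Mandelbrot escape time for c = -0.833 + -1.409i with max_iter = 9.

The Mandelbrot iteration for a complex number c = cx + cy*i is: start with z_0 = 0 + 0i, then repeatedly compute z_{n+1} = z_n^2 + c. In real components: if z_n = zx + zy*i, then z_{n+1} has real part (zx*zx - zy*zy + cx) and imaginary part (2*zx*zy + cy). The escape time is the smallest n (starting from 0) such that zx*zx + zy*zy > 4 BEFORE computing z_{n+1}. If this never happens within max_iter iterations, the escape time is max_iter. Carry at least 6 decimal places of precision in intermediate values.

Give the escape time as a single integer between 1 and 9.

z_0 = 0 + 0i, c = -0.8330 + -1.4090i
Iter 1: z = -0.8330 + -1.4090i, |z|^2 = 2.6792
Iter 2: z = -2.1244 + 0.9384i, |z|^2 = 5.3936
Escaped at iteration 2

Answer: 2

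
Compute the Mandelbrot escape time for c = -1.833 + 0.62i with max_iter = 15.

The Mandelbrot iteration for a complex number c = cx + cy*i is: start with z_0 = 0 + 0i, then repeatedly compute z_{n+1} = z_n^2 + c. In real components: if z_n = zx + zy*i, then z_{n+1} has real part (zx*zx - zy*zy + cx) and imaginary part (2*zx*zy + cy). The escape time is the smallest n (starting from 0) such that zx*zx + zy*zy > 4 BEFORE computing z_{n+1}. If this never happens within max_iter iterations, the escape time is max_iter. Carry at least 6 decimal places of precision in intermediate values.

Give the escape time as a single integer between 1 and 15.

Answer: 2

Derivation:
z_0 = 0 + 0i, c = -1.8330 + 0.6200i
Iter 1: z = -1.8330 + 0.6200i, |z|^2 = 3.7443
Iter 2: z = 1.1425 + -1.6529i, |z|^2 = 4.0374
Escaped at iteration 2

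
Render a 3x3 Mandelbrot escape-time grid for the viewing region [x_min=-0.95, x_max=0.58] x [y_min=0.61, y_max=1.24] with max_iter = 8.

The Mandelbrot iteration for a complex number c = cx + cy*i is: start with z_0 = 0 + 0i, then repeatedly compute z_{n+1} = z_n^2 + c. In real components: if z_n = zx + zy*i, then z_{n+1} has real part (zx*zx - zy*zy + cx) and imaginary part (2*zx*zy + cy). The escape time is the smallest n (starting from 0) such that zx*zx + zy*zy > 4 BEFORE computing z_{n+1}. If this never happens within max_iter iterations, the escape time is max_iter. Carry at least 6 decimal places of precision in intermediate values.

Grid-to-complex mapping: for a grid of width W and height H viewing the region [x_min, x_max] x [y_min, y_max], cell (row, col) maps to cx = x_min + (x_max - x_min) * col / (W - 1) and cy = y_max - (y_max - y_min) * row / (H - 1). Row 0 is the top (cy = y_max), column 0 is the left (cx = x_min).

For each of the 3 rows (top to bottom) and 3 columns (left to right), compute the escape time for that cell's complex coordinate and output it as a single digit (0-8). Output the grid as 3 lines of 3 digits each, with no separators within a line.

Answer: 332
383
583

Derivation:
(row=0, col=0): c = -0.9500 + 1.2400i → escape time 3
(row=0, col=1): c = -0.1850 + 1.2400i → escape time 3
(row=0, col=2): c = 0.5800 + 1.2400i → escape time 2
(row=1, col=0): c = -0.9500 + 0.9250i → escape time 3
(row=1, col=1): c = -0.1850 + 0.9250i → escape time 8
(row=1, col=2): c = 0.5800 + 0.9250i → escape time 3
(row=2, col=0): c = -0.9500 + 0.6100i → escape time 5
(row=2, col=1): c = -0.1850 + 0.6100i → escape time 8
(row=2, col=2): c = 0.5800 + 0.6100i → escape time 3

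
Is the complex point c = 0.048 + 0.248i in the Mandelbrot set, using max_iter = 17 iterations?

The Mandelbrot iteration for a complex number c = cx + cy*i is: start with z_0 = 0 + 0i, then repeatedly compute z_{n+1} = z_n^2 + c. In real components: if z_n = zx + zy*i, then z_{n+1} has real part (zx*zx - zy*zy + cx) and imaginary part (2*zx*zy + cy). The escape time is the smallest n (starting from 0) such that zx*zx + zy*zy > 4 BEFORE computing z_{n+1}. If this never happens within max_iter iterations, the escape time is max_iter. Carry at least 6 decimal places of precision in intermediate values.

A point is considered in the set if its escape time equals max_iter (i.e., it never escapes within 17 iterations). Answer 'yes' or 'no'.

Answer: yes

Derivation:
z_0 = 0 + 0i, c = 0.0480 + 0.2480i
Iter 1: z = 0.0480 + 0.2480i, |z|^2 = 0.0638
Iter 2: z = -0.0112 + 0.2718i, |z|^2 = 0.0740
Iter 3: z = -0.0258 + 0.2419i, |z|^2 = 0.0592
Iter 4: z = -0.0099 + 0.2355i, |z|^2 = 0.0556
Iter 5: z = -0.0074 + 0.2434i, |z|^2 = 0.0593
Iter 6: z = -0.0112 + 0.2444i, |z|^2 = 0.0599
Iter 7: z = -0.0116 + 0.2425i, |z|^2 = 0.0590
Iter 8: z = -0.0107 + 0.2424i, |z|^2 = 0.0589
Iter 9: z = -0.0106 + 0.2428i, |z|^2 = 0.0591
Iter 10: z = -0.0108 + 0.2428i, |z|^2 = 0.0591
Iter 11: z = -0.0109 + 0.2427i, |z|^2 = 0.0590
Iter 12: z = -0.0108 + 0.2427i, |z|^2 = 0.0590
Iter 13: z = -0.0108 + 0.2428i, |z|^2 = 0.0590
Iter 14: z = -0.0108 + 0.2428i, |z|^2 = 0.0590
Iter 15: z = -0.0108 + 0.2427i, |z|^2 = 0.0590
Iter 16: z = -0.0108 + 0.2428i, |z|^2 = 0.0590
Did not escape in 17 iterations → in set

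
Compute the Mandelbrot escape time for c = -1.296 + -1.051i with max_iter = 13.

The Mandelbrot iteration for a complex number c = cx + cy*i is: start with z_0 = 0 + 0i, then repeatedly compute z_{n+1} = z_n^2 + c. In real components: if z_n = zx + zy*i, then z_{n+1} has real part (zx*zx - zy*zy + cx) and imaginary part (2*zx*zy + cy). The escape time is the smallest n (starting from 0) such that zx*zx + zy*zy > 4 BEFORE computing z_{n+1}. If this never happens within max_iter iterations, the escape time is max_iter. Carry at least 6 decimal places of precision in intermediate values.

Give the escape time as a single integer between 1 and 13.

z_0 = 0 + 0i, c = -1.2960 + -1.0510i
Iter 1: z = -1.2960 + -1.0510i, |z|^2 = 2.7842
Iter 2: z = -0.7210 + 1.6732i, |z|^2 = 3.3194
Iter 3: z = -3.5758 + -3.4637i, |z|^2 = 24.7832
Escaped at iteration 3

Answer: 3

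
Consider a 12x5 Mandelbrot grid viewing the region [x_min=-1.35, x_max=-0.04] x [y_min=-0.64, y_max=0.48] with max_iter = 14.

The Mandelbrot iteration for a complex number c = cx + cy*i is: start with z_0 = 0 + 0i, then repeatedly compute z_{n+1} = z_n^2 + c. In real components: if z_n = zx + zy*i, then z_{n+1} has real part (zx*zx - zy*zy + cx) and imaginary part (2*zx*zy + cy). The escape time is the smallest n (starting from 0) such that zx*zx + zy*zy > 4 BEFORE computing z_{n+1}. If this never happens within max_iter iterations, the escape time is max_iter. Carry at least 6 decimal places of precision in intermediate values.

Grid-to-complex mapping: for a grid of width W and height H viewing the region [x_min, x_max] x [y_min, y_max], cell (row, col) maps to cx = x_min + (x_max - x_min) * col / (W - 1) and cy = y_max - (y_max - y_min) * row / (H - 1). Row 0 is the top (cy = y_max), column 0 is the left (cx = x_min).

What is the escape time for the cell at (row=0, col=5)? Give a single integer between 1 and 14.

Answer: 7

Derivation:
z_0 = 0 + 0i, c = -0.7545 + 0.4800i
Iter 1: z = -0.7545 + 0.4800i, |z|^2 = 0.7997
Iter 2: z = -0.4156 + -0.2444i, |z|^2 = 0.2324
Iter 3: z = -0.6415 + 0.6831i, |z|^2 = 0.8782
Iter 4: z = -0.8096 + -0.3965i, |z|^2 = 0.8127
Iter 5: z = -0.2562 + 1.1220i, |z|^2 = 1.3246
Iter 6: z = -1.9478 + -0.0950i, |z|^2 = 3.8029
Iter 7: z = 3.0304 + 0.8501i, |z|^2 = 9.9056
Escaped at iteration 7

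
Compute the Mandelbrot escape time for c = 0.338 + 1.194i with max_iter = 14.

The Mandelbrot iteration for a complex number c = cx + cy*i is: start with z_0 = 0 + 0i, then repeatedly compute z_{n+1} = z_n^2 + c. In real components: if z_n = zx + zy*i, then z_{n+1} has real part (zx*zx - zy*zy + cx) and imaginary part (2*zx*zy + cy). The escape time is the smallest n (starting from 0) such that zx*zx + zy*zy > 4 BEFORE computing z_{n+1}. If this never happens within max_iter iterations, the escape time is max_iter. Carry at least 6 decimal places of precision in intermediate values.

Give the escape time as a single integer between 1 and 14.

Answer: 2

Derivation:
z_0 = 0 + 0i, c = 0.3380 + 1.1940i
Iter 1: z = 0.3380 + 1.1940i, |z|^2 = 1.5399
Iter 2: z = -0.9734 + 2.0011i, |z|^2 = 4.9521
Escaped at iteration 2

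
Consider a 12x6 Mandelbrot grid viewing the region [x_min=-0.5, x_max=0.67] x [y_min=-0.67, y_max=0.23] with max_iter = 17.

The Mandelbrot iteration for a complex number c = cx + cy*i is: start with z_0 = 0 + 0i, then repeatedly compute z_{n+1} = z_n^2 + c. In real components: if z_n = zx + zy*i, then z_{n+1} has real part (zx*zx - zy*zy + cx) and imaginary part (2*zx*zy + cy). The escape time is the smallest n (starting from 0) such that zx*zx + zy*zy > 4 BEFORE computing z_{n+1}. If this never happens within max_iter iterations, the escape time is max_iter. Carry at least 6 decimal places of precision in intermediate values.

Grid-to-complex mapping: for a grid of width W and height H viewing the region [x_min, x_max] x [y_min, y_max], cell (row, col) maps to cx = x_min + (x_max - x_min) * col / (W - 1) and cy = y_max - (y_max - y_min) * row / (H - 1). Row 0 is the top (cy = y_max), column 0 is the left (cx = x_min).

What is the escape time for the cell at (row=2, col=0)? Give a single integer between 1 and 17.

Answer: 17

Derivation:
z_0 = 0 + 0i, c = -0.5000 + -0.1300i
Iter 1: z = -0.5000 + -0.1300i, |z|^2 = 0.2669
Iter 2: z = -0.2669 + 0.0000i, |z|^2 = 0.0712
Iter 3: z = -0.4288 + -0.1300i, |z|^2 = 0.2007
Iter 4: z = -0.3331 + -0.0185i, |z|^2 = 0.1113
Iter 5: z = -0.3894 + -0.1177i, |z|^2 = 0.1655
Iter 6: z = -0.3622 + -0.0384i, |z|^2 = 0.1327
Iter 7: z = -0.3703 + -0.1022i, |z|^2 = 0.1476
Iter 8: z = -0.3733 + -0.0543i, |z|^2 = 0.1423
Iter 9: z = -0.3636 + -0.0895i, |z|^2 = 0.1402
Iter 10: z = -0.3758 + -0.0650i, |z|^2 = 0.1455
Iter 11: z = -0.3630 + -0.0812i, |z|^2 = 0.1383
Iter 12: z = -0.3748 + -0.0711i, |z|^2 = 0.1456
Iter 13: z = -0.3645 + -0.0767i, |z|^2 = 0.1388
Iter 14: z = -0.3730 + -0.0741i, |z|^2 = 0.1446
Iter 15: z = -0.3664 + -0.0748i, |z|^2 = 0.1398
Iter 16: z = -0.3714 + -0.0752i, |z|^2 = 0.1436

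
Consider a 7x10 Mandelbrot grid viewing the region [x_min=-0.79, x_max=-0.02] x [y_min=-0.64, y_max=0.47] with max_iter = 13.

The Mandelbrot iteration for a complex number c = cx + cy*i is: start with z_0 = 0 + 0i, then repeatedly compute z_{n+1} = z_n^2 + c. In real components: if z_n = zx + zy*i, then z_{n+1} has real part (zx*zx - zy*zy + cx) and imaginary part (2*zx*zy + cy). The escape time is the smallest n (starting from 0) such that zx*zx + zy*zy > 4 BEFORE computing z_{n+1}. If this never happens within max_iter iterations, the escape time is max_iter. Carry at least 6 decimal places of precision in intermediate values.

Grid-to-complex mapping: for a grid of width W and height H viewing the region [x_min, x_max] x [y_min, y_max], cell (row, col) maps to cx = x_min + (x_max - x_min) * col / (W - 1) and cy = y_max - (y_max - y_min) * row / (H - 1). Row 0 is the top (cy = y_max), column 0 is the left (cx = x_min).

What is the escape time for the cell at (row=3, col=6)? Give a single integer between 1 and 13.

z_0 = 0 + 0i, c = -0.0200 + 0.1000i
Iter 1: z = -0.0200 + 0.1000i, |z|^2 = 0.0104
Iter 2: z = -0.0296 + 0.0960i, |z|^2 = 0.0101
Iter 3: z = -0.0283 + 0.0943i, |z|^2 = 0.0097
Iter 4: z = -0.0281 + 0.0947i, |z|^2 = 0.0097
Iter 5: z = -0.0282 + 0.0947i, |z|^2 = 0.0098
Iter 6: z = -0.0282 + 0.0947i, |z|^2 = 0.0098
Iter 7: z = -0.0282 + 0.0947i, |z|^2 = 0.0098
Iter 8: z = -0.0282 + 0.0947i, |z|^2 = 0.0098
Iter 9: z = -0.0282 + 0.0947i, |z|^2 = 0.0098
Iter 10: z = -0.0282 + 0.0947i, |z|^2 = 0.0098
Iter 11: z = -0.0282 + 0.0947i, |z|^2 = 0.0098
Iter 12: z = -0.0282 + 0.0947i, |z|^2 = 0.0098

Answer: 13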